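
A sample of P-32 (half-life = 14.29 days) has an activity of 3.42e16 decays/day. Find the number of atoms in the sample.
N = A/λ = 7.051e17 atoms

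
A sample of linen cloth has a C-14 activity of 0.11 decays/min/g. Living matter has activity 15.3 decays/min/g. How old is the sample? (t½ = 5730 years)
Age = t½ × log₂(A₀/A) = 40800 years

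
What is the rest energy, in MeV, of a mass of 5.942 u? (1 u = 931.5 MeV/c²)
E = mc² = 5535 MeV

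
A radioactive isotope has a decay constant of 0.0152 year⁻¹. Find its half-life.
t½ = ln(2)/λ = 45.6 years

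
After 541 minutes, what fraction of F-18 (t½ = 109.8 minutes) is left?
N/N₀ = (1/2)^(t/t½) = 0.03287 = 3.29%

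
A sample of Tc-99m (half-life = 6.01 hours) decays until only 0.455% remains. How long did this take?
t = t½ × log₂(N₀/N) = 46.76 hours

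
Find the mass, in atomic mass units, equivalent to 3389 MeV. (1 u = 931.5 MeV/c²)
m = E/c² = 3.638 u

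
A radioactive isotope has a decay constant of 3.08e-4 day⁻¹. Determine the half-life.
t½ = ln(2)/λ = 2250 days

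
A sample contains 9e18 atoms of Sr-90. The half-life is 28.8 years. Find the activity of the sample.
A = λN = 2.166e17 decays/year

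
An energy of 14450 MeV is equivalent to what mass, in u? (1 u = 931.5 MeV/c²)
m = E/c² = 15.51 u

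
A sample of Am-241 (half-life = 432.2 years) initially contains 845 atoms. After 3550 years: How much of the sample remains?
N = N₀(1/2)^(t/t½) = 2.846 atoms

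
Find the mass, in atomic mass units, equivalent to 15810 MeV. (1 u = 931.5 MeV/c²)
m = E/c² = 16.97 u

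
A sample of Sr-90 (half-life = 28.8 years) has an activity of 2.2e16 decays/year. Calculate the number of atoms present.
N = A/λ = 9.141e17 atoms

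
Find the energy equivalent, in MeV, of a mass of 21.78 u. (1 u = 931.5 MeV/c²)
E = mc² = 20290 MeV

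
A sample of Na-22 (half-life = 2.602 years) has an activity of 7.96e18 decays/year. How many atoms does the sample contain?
N = A/λ = 2.988e19 atoms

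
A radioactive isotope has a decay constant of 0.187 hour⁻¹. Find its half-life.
t½ = ln(2)/λ = 3.707 hours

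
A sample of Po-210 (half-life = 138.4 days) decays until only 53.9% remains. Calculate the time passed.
t = t½ × log₂(N₀/N) = 123.4 days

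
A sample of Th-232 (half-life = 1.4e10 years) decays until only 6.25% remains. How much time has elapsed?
t = t½ × log₂(N₀/N) = 5.6e10 years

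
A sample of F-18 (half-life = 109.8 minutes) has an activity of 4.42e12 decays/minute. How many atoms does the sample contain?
N = A/λ = 7.002e14 atoms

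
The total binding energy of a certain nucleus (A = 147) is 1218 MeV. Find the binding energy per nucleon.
B.E./A = 1218/147 = 8.286 MeV/nucleon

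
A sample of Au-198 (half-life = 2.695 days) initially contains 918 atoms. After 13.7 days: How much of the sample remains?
N = N₀(1/2)^(t/t½) = 27.07 atoms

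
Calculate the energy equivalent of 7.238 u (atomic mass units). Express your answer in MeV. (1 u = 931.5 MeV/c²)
E = mc² = 6742 MeV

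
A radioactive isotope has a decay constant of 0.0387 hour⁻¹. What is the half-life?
t½ = ln(2)/λ = 17.91 hours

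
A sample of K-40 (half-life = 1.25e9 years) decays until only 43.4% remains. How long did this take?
t = t½ × log₂(N₀/N) = 1.505e9 years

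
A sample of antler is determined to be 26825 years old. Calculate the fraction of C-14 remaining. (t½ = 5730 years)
N/N₀ = (1/2)^(t/t½) = 0.03897 = 3.9%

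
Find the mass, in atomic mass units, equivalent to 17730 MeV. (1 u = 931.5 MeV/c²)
m = E/c² = 19.03 u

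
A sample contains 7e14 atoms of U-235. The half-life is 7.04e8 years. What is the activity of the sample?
A = λN = 6.892e5 decays/year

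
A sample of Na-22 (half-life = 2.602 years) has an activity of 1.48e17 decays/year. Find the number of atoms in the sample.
N = A/λ = 5.556e17 atoms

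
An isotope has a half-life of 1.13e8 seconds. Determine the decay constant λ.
λ = ln(2)/t½ = 6.134e-9 second⁻¹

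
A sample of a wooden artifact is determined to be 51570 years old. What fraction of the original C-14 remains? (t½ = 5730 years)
N/N₀ = (1/2)^(t/t½) = 0.001953 = 0.195%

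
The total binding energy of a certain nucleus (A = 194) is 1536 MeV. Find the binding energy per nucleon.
B.E./A = 1536/194 = 7.918 MeV/nucleon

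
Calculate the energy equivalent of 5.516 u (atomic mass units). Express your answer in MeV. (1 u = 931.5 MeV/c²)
E = mc² = 5138 MeV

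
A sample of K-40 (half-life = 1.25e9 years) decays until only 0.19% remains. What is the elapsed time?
t = t½ × log₂(N₀/N) = 1.13e10 years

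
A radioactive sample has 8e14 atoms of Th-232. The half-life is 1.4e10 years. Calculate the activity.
A = λN = 39610 decays/year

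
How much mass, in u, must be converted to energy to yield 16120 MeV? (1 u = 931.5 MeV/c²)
m = E/c² = 17.31 u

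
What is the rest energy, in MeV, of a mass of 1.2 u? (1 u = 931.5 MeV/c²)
E = mc² = 1118 MeV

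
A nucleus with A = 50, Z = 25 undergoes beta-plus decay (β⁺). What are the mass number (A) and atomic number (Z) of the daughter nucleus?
Daughter: A = 50, Z = 24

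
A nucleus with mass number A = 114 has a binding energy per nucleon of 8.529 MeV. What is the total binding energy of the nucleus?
B.E. = 8.529 × 114 = 972.3 MeV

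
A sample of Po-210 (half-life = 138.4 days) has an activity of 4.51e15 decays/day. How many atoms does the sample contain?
N = A/λ = 9.005e17 atoms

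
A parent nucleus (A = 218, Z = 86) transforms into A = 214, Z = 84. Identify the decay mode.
ΔA = -4, ΔZ = -2 ⇒ alpha decay (α)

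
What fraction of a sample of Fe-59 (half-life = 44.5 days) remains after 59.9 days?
N/N₀ = (1/2)^(t/t½) = 0.3934 = 39.3%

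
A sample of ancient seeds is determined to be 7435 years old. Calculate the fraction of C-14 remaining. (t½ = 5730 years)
N/N₀ = (1/2)^(t/t½) = 0.4068 = 40.7%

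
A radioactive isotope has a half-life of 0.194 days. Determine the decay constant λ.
λ = ln(2)/t½ = 3.573 day⁻¹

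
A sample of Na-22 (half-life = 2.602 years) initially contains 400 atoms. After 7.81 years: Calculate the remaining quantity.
N = N₀(1/2)^(t/t½) = 49.95 atoms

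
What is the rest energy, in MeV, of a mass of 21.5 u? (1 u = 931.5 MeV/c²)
E = mc² = 20030 MeV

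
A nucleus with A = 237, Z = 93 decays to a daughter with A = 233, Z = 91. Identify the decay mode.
ΔA = -4, ΔZ = -2 ⇒ alpha decay (α)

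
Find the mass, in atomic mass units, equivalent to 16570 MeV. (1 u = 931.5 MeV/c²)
m = E/c² = 17.79 u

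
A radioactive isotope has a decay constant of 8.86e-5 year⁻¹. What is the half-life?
t½ = ln(2)/λ = 7823 years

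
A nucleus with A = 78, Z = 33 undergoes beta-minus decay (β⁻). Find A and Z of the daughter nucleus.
Daughter: A = 78, Z = 34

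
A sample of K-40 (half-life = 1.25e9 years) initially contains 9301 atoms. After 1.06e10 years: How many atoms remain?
N = N₀(1/2)^(t/t½) = 26.05 atoms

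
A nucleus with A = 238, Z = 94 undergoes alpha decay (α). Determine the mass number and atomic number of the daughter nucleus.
Daughter: A = 234, Z = 92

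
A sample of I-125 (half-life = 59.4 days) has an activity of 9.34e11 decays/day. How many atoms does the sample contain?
N = A/λ = 8.004e13 atoms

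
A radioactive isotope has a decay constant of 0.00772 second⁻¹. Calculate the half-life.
t½ = ln(2)/λ = 89.79 seconds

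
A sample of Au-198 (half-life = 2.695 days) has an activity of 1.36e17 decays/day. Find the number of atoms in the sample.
N = A/λ = 5.288e17 atoms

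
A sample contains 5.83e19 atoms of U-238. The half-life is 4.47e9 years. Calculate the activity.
A = λN = 9.04e9 decays/year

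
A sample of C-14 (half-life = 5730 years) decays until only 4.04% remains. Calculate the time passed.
t = t½ × log₂(N₀/N) = 26530 years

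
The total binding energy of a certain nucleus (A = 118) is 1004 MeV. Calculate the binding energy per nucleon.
B.E./A = 1004/118 = 8.508 MeV/nucleon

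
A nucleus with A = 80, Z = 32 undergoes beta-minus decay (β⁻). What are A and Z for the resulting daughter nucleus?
Daughter: A = 80, Z = 33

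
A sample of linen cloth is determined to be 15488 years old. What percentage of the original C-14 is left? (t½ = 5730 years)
N/N₀ = (1/2)^(t/t½) = 0.1536 = 15.4%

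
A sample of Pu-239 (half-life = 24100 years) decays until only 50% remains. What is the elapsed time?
t = t½ × log₂(N₀/N) = 24100 years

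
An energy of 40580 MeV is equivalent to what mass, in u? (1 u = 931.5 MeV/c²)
m = E/c² = 43.56 u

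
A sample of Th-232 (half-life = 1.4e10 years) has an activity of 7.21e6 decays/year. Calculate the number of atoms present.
N = A/λ = 1.456e17 atoms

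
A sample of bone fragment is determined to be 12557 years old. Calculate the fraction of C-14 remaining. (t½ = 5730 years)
N/N₀ = (1/2)^(t/t½) = 0.2189 = 21.9%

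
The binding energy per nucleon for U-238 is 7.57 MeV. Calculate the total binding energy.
B.E. = 7.57 × 238 = 1802 MeV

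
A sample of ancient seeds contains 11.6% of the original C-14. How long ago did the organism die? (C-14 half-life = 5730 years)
Age = t½ × log₂(1/ratio) = 17810 years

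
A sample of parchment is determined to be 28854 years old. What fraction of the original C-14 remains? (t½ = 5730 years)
N/N₀ = (1/2)^(t/t½) = 0.03049 = 3.05%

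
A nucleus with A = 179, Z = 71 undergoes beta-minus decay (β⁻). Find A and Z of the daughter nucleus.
Daughter: A = 179, Z = 72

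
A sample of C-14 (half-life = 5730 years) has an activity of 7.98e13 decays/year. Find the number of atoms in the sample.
N = A/λ = 6.597e17 atoms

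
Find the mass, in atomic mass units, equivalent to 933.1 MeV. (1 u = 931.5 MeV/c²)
m = E/c² = 1.002 u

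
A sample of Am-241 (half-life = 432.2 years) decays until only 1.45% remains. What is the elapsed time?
t = t½ × log₂(N₀/N) = 2640 years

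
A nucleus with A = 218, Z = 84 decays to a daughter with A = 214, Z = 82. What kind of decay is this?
ΔA = -4, ΔZ = -2 ⇒ alpha decay (α)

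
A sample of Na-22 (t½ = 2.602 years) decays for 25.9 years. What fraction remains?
N/N₀ = (1/2)^(t/t½) = 0.001008 = 0.101%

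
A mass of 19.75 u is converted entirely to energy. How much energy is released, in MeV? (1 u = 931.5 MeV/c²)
E = mc² = 18400 MeV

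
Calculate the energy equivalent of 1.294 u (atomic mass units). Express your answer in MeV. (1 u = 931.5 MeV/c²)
E = mc² = 1205 MeV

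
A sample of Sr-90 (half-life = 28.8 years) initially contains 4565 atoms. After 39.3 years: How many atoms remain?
N = N₀(1/2)^(t/t½) = 1773 atoms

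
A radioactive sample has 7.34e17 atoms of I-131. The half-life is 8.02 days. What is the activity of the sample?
A = λN = 6.344e16 decays/day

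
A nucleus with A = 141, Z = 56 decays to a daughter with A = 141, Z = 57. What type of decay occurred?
ΔA = 0, ΔZ = +1 ⇒ beta-minus decay (β⁻)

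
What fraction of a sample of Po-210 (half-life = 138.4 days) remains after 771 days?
N/N₀ = (1/2)^(t/t½) = 0.02104 = 2.1%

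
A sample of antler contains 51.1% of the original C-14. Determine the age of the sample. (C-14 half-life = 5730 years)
Age = t½ × log₂(1/ratio) = 5550 years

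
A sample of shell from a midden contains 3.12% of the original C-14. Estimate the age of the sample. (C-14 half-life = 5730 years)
Age = t½ × log₂(1/ratio) = 28660 years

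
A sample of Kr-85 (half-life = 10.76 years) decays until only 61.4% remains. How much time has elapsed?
t = t½ × log₂(N₀/N) = 7.572 years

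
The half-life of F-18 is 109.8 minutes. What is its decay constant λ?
λ = ln(2)/t½ = 0.006313 minute⁻¹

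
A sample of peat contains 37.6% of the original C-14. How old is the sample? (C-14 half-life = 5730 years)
Age = t½ × log₂(1/ratio) = 8086 years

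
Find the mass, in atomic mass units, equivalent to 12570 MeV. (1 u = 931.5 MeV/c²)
m = E/c² = 13.49 u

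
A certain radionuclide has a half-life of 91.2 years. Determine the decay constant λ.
λ = ln(2)/t½ = 0.0076 year⁻¹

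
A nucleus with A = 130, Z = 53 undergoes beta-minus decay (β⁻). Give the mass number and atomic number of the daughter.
Daughter: A = 130, Z = 54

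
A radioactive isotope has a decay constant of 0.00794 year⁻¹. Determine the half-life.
t½ = ln(2)/λ = 87.3 years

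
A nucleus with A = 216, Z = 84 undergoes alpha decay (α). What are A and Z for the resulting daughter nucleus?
Daughter: A = 212, Z = 82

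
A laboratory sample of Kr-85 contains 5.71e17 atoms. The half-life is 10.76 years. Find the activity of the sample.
A = λN = 3.678e16 decays/year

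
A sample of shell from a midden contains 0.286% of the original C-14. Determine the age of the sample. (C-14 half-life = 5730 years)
Age = t½ × log₂(1/ratio) = 48420 years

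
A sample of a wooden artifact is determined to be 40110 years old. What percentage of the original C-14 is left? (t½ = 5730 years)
N/N₀ = (1/2)^(t/t½) = 0.007812 = 0.781%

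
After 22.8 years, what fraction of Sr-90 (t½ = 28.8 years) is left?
N/N₀ = (1/2)^(t/t½) = 0.5777 = 57.8%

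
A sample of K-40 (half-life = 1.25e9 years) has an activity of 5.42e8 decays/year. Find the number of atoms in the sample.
N = A/λ = 9.774e17 atoms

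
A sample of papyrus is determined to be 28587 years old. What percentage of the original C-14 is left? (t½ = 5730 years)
N/N₀ = (1/2)^(t/t½) = 0.03149 = 3.15%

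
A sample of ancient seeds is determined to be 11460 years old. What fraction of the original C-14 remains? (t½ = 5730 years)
N/N₀ = (1/2)^(t/t½) = 0.25 = 25%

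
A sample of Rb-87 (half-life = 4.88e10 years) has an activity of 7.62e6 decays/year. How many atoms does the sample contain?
N = A/λ = 5.365e17 atoms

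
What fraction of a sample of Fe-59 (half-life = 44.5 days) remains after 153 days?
N/N₀ = (1/2)^(t/t½) = 0.09226 = 9.23%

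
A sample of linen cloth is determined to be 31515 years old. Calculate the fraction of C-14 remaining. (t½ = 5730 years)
N/N₀ = (1/2)^(t/t½) = 0.0221 = 2.21%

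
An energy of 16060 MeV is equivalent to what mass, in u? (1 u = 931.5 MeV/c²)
m = E/c² = 17.24 u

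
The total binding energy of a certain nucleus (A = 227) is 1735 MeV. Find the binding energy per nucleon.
B.E./A = 1735/227 = 7.643 MeV/nucleon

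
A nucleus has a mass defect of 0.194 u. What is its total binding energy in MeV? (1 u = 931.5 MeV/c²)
B.E. = Δm × 931.5 = 180.7 MeV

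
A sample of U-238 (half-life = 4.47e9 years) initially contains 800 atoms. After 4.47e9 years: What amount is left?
N = N₀(1/2)^(t/t½) = 400 atoms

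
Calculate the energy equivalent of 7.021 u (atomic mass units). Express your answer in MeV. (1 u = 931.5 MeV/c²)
E = mc² = 6540 MeV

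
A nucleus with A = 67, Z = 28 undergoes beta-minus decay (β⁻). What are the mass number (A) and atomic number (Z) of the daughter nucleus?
Daughter: A = 67, Z = 29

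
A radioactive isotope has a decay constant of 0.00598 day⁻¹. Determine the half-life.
t½ = ln(2)/λ = 115.9 days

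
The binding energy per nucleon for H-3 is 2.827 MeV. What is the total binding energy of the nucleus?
B.E. = 2.827 × 3 = 8.481 MeV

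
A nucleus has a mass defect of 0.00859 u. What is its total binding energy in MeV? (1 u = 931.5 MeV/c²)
B.E. = Δm × 931.5 = 8.002 MeV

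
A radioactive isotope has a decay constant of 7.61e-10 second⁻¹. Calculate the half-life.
t½ = ln(2)/λ = 9.108e8 seconds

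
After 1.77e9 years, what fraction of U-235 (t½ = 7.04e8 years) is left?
N/N₀ = (1/2)^(t/t½) = 0.175 = 17.5%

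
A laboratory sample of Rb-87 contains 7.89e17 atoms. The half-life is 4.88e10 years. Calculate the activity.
A = λN = 1.121e7 decays/year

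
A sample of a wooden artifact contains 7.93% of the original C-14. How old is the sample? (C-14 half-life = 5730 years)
Age = t½ × log₂(1/ratio) = 20950 years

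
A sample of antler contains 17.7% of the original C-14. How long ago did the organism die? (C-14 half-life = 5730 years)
Age = t½ × log₂(1/ratio) = 14310 years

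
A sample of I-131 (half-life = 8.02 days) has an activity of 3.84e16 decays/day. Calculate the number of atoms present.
N = A/λ = 4.443e17 atoms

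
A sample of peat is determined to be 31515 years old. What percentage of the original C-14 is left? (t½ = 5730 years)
N/N₀ = (1/2)^(t/t½) = 0.0221 = 2.21%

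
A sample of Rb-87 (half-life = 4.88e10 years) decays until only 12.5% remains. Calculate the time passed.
t = t½ × log₂(N₀/N) = 1.464e11 years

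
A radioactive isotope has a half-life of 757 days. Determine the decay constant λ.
λ = ln(2)/t½ = 9.157e-4 day⁻¹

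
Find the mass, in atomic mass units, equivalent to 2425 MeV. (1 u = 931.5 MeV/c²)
m = E/c² = 2.603 u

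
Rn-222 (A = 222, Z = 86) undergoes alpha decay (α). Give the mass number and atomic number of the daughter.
Daughter: A = 218, Z = 84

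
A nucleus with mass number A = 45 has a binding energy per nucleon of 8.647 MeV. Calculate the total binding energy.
B.E. = 8.647 × 45 = 389.1 MeV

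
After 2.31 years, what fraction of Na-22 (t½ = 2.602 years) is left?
N/N₀ = (1/2)^(t/t½) = 0.5404 = 54%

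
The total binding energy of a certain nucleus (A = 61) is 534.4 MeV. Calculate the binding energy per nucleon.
B.E./A = 534.4/61 = 8.761 MeV/nucleon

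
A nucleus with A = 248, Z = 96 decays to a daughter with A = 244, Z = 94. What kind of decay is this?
ΔA = -4, ΔZ = -2 ⇒ alpha decay (α)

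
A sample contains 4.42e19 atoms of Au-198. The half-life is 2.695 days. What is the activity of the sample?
A = λN = 1.137e19 decays/day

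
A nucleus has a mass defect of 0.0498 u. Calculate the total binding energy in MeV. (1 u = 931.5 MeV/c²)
B.E. = Δm × 931.5 = 46.39 MeV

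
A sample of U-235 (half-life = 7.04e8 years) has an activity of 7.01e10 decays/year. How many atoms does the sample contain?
N = A/λ = 7.12e19 atoms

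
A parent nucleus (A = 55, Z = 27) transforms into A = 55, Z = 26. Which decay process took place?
ΔA = 0, ΔZ = -1 ⇒ beta-plus decay (β⁺) or electron capture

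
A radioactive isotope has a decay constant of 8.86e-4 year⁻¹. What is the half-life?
t½ = ln(2)/λ = 782.3 years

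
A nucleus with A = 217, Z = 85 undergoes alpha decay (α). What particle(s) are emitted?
α particle = ⁴₂He (2 protons + 2 neutrons)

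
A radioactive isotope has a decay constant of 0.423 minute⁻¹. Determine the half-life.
t½ = ln(2)/λ = 1.639 minutes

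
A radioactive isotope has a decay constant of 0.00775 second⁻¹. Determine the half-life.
t½ = ln(2)/λ = 89.44 seconds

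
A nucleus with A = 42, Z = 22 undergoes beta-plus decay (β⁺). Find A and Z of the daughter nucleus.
Daughter: A = 42, Z = 21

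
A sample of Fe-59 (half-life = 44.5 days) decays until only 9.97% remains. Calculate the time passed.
t = t½ × log₂(N₀/N) = 148 days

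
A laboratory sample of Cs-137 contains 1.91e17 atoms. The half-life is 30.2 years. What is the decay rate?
A = λN = 4.384e15 decays/year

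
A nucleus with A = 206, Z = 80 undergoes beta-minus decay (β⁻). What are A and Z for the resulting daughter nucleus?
Daughter: A = 206, Z = 81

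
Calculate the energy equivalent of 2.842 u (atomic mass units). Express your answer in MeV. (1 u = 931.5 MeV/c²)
E = mc² = 2647 MeV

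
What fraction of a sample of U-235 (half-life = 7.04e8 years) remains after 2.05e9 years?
N/N₀ = (1/2)^(t/t½) = 0.1329 = 13.3%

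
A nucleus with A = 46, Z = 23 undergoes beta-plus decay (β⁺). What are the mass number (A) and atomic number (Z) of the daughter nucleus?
Daughter: A = 46, Z = 22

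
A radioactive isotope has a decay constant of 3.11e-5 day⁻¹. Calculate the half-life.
t½ = ln(2)/λ = 22290 days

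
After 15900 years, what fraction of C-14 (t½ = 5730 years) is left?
N/N₀ = (1/2)^(t/t½) = 0.1461 = 14.6%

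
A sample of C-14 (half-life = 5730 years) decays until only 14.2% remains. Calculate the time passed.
t = t½ × log₂(N₀/N) = 16140 years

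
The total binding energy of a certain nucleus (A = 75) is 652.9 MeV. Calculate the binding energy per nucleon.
B.E./A = 652.9/75 = 8.705 MeV/nucleon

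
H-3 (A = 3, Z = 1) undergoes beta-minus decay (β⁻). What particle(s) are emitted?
β⁻: electron (e⁻) + antineutrino (ν̄ₑ)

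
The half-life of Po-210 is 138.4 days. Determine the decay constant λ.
λ = ln(2)/t½ = 0.005008 day⁻¹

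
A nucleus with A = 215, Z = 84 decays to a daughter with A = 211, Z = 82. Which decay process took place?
ΔA = -4, ΔZ = -2 ⇒ alpha decay (α)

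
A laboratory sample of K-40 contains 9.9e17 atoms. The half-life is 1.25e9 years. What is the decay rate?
A = λN = 5.49e8 decays/year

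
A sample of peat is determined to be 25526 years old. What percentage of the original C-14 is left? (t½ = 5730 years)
N/N₀ = (1/2)^(t/t½) = 0.0456 = 4.56%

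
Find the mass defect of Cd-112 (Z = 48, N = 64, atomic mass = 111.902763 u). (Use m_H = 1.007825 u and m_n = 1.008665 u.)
Δm = Z·m_H + N·m_n − M = 1.027 u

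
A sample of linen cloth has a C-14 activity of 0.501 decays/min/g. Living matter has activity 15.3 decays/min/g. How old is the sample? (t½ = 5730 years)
Age = t½ × log₂(A₀/A) = 28260 years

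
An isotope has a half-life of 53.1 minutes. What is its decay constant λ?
λ = ln(2)/t½ = 0.01305 minute⁻¹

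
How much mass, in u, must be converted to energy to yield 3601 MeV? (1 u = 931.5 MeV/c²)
m = E/c² = 3.866 u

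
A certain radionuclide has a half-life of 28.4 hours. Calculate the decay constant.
λ = ln(2)/t½ = 0.02441 hour⁻¹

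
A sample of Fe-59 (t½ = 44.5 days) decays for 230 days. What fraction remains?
N/N₀ = (1/2)^(t/t½) = 0.0278 = 2.78%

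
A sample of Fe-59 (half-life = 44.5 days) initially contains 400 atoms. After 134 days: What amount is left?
N = N₀(1/2)^(t/t½) = 49.61 atoms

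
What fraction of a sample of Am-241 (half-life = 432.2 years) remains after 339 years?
N/N₀ = (1/2)^(t/t½) = 0.5806 = 58.1%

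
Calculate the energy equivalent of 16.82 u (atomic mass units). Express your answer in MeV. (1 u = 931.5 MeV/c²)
E = mc² = 15670 MeV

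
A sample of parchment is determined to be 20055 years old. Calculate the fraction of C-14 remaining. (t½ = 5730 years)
N/N₀ = (1/2)^(t/t½) = 0.08839 = 8.84%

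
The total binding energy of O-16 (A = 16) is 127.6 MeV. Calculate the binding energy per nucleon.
B.E./A = 127.6/16 = 7.975 MeV/nucleon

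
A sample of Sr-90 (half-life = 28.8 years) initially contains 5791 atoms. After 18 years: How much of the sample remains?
N = N₀(1/2)^(t/t½) = 3755 atoms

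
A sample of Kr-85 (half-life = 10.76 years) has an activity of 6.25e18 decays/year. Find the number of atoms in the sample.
N = A/λ = 9.702e19 atoms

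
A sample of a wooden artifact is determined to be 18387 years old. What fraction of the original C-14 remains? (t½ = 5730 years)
N/N₀ = (1/2)^(t/t½) = 0.1081 = 10.8%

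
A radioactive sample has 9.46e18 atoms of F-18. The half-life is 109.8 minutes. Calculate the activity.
A = λN = 5.972e16 decays/minute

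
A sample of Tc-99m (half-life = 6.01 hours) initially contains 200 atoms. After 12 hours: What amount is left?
N = N₀(1/2)^(t/t½) = 50.12 atoms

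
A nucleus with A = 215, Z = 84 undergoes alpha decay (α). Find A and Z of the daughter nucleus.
Daughter: A = 211, Z = 82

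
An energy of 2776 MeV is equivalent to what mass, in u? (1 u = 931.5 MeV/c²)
m = E/c² = 2.98 u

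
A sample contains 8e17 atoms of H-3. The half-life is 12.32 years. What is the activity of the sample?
A = λN = 4.501e16 decays/year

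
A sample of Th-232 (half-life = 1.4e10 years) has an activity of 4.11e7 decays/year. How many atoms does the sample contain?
N = A/λ = 8.301e17 atoms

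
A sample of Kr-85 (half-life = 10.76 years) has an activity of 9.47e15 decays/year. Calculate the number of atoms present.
N = A/λ = 1.47e17 atoms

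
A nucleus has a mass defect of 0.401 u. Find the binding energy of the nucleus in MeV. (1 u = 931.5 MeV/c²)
B.E. = Δm × 931.5 = 373.5 MeV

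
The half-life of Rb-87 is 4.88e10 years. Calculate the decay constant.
λ = ln(2)/t½ = 1.42e-11 year⁻¹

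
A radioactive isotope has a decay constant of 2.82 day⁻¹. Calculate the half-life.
t½ = ln(2)/λ = 0.2458 days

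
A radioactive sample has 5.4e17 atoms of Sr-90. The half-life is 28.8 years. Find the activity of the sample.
A = λN = 1.3e16 decays/year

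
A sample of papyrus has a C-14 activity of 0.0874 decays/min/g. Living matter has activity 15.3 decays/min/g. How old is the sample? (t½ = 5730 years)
Age = t½ × log₂(A₀/A) = 42700 years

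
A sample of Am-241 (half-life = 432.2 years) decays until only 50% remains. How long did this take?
t = t½ × log₂(N₀/N) = 432.2 years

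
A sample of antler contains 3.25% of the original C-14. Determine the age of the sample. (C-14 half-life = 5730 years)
Age = t½ × log₂(1/ratio) = 28330 years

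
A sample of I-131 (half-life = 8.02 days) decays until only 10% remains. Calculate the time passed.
t = t½ × log₂(N₀/N) = 26.64 days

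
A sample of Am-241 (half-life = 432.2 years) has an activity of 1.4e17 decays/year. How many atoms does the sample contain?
N = A/λ = 8.729e19 atoms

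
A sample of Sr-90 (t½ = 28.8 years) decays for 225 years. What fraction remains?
N/N₀ = (1/2)^(t/t½) = 0.004448 = 0.445%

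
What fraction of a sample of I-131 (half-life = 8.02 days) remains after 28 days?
N/N₀ = (1/2)^(t/t½) = 0.08892 = 8.89%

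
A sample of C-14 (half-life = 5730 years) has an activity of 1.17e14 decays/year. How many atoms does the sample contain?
N = A/λ = 9.672e17 atoms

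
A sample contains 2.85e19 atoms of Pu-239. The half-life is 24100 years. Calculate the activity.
A = λN = 8.197e14 decays/year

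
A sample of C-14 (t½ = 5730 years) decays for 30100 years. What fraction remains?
N/N₀ = (1/2)^(t/t½) = 0.02622 = 2.62%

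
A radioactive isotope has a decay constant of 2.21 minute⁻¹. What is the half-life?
t½ = ln(2)/λ = 0.3136 minutes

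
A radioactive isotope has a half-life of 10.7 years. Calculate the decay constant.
λ = ln(2)/t½ = 0.06478 year⁻¹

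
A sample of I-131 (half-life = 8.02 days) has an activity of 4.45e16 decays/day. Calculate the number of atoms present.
N = A/λ = 5.149e17 atoms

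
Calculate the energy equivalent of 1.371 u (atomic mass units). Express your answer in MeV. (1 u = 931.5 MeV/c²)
E = mc² = 1277 MeV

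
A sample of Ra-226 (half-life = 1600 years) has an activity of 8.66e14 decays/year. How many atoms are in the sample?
N = A/λ = 1.999e18 atoms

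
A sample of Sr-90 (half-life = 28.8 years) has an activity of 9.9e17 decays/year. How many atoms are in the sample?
N = A/λ = 4.113e19 atoms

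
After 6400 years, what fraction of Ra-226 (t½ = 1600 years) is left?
N/N₀ = (1/2)^(t/t½) = 0.0625 = 6.25%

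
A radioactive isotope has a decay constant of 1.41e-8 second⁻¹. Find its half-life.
t½ = ln(2)/λ = 4.916e7 seconds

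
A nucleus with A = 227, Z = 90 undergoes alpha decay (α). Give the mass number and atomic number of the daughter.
Daughter: A = 223, Z = 88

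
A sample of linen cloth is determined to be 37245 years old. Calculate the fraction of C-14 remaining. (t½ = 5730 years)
N/N₀ = (1/2)^(t/t½) = 0.01105 = 1.1%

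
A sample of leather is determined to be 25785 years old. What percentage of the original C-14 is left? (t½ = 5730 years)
N/N₀ = (1/2)^(t/t½) = 0.04419 = 4.42%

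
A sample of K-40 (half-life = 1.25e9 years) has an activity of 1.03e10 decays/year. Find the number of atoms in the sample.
N = A/λ = 1.857e19 atoms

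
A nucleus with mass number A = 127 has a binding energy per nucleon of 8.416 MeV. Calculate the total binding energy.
B.E. = 8.416 × 127 = 1069 MeV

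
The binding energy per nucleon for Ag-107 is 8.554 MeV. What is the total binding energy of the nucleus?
B.E. = 8.554 × 107 = 915.3 MeV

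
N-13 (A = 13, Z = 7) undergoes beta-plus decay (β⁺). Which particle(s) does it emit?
β⁺: positron (e⁺) + neutrino (νₑ)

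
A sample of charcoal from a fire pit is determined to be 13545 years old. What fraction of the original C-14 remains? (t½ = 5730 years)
N/N₀ = (1/2)^(t/t½) = 0.1943 = 19.4%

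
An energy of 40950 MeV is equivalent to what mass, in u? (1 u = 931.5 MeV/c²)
m = E/c² = 43.96 u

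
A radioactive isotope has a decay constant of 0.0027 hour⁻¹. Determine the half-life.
t½ = ln(2)/λ = 256.7 hours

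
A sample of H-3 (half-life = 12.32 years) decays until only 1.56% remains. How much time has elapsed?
t = t½ × log₂(N₀/N) = 73.95 years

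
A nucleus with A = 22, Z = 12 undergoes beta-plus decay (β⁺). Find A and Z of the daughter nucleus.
Daughter: A = 22, Z = 11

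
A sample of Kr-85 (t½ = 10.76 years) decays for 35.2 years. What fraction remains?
N/N₀ = (1/2)^(t/t½) = 0.1036 = 10.4%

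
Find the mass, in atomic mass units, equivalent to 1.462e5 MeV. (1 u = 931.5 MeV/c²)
m = E/c² = 157 u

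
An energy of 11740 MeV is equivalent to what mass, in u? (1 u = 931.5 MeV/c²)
m = E/c² = 12.6 u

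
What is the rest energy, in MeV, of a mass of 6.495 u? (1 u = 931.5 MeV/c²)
E = mc² = 6050 MeV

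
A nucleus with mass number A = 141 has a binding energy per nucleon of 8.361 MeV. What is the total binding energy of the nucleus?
B.E. = 8.361 × 141 = 1179 MeV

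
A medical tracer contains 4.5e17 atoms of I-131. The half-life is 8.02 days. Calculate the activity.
A = λN = 3.889e16 decays/day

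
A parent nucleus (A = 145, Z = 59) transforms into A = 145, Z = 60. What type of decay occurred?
ΔA = 0, ΔZ = +1 ⇒ beta-minus decay (β⁻)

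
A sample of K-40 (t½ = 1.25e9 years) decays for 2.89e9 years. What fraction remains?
N/N₀ = (1/2)^(t/t½) = 0.2014 = 20.1%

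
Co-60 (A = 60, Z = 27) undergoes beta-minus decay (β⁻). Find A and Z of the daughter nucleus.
Daughter: A = 60, Z = 28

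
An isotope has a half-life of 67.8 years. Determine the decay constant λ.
λ = ln(2)/t½ = 0.01022 year⁻¹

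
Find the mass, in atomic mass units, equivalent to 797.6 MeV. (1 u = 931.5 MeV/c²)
m = E/c² = 0.8563 u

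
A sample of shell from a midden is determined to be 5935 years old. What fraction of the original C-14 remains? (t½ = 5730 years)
N/N₀ = (1/2)^(t/t½) = 0.4878 = 48.8%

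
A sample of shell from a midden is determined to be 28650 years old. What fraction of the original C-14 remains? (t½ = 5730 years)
N/N₀ = (1/2)^(t/t½) = 0.03125 = 3.12%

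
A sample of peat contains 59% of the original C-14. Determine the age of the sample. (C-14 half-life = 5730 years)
Age = t½ × log₂(1/ratio) = 4362 years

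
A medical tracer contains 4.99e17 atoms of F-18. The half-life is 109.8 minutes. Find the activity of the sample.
A = λN = 3.15e15 decays/minute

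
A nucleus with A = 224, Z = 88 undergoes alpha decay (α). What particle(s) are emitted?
α particle = ⁴₂He (2 protons + 2 neutrons)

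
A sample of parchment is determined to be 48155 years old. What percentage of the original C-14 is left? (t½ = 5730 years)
N/N₀ = (1/2)^(t/t½) = 0.002952 = 0.295%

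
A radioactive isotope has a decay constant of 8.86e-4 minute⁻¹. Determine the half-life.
t½ = ln(2)/λ = 782.3 minutes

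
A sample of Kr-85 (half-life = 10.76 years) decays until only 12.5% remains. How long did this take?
t = t½ × log₂(N₀/N) = 32.28 years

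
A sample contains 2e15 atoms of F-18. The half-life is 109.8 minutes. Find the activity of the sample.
A = λN = 1.263e13 decays/minute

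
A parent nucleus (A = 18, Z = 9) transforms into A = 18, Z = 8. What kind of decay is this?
ΔA = 0, ΔZ = -1 ⇒ beta-plus decay (β⁺) or electron capture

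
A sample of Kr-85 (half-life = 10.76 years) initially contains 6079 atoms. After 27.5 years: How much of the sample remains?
N = N₀(1/2)^(t/t½) = 1034 atoms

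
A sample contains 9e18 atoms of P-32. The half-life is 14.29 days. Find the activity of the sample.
A = λN = 4.366e17 decays/day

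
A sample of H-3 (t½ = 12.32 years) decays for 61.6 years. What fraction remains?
N/N₀ = (1/2)^(t/t½) = 0.03125 = 3.12%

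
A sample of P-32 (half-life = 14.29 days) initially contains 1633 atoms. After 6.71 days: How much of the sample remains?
N = N₀(1/2)^(t/t½) = 1179 atoms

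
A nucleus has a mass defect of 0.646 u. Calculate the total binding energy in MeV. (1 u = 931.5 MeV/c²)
B.E. = Δm × 931.5 = 601.7 MeV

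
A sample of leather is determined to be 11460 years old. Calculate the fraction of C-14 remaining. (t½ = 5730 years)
N/N₀ = (1/2)^(t/t½) = 0.25 = 25%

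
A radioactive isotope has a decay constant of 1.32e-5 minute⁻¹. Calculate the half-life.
t½ = ln(2)/λ = 52510 minutes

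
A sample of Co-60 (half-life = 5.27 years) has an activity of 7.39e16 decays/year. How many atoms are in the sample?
N = A/λ = 5.619e17 atoms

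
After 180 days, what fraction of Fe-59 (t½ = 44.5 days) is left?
N/N₀ = (1/2)^(t/t½) = 0.06058 = 6.06%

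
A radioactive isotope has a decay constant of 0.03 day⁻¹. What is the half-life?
t½ = ln(2)/λ = 23.1 days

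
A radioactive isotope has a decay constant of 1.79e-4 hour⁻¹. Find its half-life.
t½ = ln(2)/λ = 3872 hours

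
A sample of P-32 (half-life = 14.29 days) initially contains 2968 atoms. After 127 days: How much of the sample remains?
N = N₀(1/2)^(t/t½) = 6.268 atoms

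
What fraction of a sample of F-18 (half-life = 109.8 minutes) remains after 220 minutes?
N/N₀ = (1/2)^(t/t½) = 0.2494 = 24.9%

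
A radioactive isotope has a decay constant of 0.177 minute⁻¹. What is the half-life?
t½ = ln(2)/λ = 3.916 minutes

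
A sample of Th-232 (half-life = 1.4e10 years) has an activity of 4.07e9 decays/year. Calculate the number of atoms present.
N = A/λ = 8.22e19 atoms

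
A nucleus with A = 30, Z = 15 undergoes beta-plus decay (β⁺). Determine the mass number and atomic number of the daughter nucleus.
Daughter: A = 30, Z = 14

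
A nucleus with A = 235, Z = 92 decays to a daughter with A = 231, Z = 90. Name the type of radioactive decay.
ΔA = -4, ΔZ = -2 ⇒ alpha decay (α)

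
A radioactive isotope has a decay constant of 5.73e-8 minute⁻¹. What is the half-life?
t½ = ln(2)/λ = 1.21e7 minutes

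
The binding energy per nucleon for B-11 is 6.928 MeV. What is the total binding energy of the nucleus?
B.E. = 6.928 × 11 = 76.21 MeV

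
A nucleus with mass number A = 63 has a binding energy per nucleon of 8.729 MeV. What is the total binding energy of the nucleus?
B.E. = 8.729 × 63 = 549.9 MeV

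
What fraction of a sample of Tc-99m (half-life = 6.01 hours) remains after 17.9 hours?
N/N₀ = (1/2)^(t/t½) = 0.1269 = 12.7%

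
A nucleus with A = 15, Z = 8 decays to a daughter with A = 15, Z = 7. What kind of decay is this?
ΔA = 0, ΔZ = -1 ⇒ beta-plus decay (β⁺) or electron capture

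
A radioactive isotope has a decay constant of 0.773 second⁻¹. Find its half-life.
t½ = ln(2)/λ = 0.8967 seconds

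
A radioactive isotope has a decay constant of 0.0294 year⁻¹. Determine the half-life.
t½ = ln(2)/λ = 23.58 years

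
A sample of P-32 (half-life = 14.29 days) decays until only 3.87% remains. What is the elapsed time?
t = t½ × log₂(N₀/N) = 67.04 days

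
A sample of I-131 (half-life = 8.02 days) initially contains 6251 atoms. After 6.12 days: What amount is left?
N = N₀(1/2)^(t/t½) = 3683 atoms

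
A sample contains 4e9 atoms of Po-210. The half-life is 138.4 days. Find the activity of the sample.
A = λN = 2.003e7 decays/day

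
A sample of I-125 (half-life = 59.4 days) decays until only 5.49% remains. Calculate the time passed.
t = t½ × log₂(N₀/N) = 248.7 days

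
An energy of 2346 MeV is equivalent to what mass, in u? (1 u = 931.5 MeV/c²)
m = E/c² = 2.519 u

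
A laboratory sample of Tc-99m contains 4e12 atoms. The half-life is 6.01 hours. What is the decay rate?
A = λN = 4.613e11 decays/hour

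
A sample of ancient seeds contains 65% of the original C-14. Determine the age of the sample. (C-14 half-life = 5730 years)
Age = t½ × log₂(1/ratio) = 3561 years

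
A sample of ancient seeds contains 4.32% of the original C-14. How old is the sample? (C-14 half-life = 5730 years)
Age = t½ × log₂(1/ratio) = 25970 years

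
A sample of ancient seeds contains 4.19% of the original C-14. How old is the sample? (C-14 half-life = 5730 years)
Age = t½ × log₂(1/ratio) = 26230 years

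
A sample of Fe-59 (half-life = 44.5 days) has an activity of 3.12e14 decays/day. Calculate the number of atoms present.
N = A/λ = 2.003e16 atoms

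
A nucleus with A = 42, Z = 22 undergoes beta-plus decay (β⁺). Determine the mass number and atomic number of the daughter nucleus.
Daughter: A = 42, Z = 21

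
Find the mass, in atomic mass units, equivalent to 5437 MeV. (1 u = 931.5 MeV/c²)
m = E/c² = 5.837 u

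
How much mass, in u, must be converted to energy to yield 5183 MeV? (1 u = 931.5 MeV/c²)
m = E/c² = 5.564 u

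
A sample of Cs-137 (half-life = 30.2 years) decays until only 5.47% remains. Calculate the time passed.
t = t½ × log₂(N₀/N) = 126.6 years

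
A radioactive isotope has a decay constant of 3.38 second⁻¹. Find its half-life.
t½ = ln(2)/λ = 0.2051 seconds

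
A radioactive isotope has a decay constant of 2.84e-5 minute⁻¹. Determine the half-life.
t½ = ln(2)/λ = 24410 minutes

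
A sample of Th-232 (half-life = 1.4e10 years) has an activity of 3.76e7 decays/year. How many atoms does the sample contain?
N = A/λ = 7.594e17 atoms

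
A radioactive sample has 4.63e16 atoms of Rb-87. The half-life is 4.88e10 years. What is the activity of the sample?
A = λN = 6.576e5 decays/year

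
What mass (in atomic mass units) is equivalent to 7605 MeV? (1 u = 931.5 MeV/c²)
m = E/c² = 8.164 u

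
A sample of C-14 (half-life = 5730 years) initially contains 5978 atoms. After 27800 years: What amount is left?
N = N₀(1/2)^(t/t½) = 207 atoms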